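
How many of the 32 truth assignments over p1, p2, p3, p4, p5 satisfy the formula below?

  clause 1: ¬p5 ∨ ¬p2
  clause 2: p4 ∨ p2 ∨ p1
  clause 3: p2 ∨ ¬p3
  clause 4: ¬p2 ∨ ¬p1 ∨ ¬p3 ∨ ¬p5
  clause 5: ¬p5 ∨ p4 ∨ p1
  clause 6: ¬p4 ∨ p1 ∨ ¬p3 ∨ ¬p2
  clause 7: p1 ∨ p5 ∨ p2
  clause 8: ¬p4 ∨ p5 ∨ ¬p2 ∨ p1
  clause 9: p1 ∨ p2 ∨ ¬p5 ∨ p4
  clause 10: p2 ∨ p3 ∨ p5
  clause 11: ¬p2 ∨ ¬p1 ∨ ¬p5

There are 2^5 = 32 truth assignments over (p1, p2, p3, p4, p5).
Split on p5. With p5 = True, the clauses containing p5 are satisfied and ¬p5 drops from the rest; 3 of the 2^4 = 16 assignments to the other variables satisfy what remains.
With p5 = False, by the same count on the reduced clause set, 6 assignments work.
(One model: p1=F, p2=F, p3=F, p4=T, p5=T.)
Total: 3 + 6 = 9.

9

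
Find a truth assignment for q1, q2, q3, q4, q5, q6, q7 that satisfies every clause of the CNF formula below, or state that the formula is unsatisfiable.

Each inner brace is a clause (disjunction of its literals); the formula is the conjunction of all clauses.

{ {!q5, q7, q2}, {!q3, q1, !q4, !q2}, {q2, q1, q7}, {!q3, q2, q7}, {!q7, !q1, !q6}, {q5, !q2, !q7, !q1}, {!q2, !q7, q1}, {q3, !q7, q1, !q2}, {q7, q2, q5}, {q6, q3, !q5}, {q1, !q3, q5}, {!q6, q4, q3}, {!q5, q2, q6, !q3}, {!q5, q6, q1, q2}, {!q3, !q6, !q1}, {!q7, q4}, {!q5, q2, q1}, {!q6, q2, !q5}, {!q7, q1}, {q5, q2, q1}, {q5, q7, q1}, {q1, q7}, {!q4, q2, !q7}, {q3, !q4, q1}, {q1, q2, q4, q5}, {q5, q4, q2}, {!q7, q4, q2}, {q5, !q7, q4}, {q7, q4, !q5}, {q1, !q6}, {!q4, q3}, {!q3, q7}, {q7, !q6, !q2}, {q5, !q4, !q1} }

q1=true, q2=true, q3=true, q4=true, q5=true, q6=false, q7=true

Suppose q7 = true.
The clause (q4) is unit, so q4 = true.
The clause (q1) is unit, so q1 = true.
The clause (!q6) is unit, so q6 = false.
The clause (q2) is unit, so q2 = true.
The clause (q5) is unit, so q5 = true.
The clause (q3) is unit, so q3 = true.
This assignment satisfies each clause.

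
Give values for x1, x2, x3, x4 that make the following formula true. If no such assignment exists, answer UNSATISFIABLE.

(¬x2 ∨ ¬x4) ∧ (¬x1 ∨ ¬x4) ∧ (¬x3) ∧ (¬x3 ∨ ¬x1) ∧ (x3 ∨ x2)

x1: False, x2: True, x3: False, x4: False

(¬x3) alone gives x3 = False.
(x2) alone gives x2 = True.
(¬x4) alone gives x4 = False.
All clauses hold; x1 can take either value.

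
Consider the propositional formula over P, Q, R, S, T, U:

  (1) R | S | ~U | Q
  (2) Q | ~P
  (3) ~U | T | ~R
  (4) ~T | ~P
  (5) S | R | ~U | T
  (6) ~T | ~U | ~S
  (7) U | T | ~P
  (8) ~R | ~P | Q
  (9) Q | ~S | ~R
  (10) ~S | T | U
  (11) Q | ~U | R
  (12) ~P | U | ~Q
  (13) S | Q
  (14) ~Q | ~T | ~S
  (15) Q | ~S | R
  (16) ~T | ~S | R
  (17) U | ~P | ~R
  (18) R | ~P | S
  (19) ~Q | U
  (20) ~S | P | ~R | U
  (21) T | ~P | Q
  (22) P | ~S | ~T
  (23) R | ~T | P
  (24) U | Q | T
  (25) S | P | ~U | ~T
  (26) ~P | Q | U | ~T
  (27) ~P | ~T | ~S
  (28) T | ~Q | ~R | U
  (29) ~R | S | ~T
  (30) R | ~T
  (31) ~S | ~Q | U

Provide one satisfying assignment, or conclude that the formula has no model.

Branch on Q: set Q = 1.
Unit clause (U) forces U = 1.
Branch on T: set T = 0.
Unit clause (~R) forces R = 0.
Unit clause (S) forces S = 1.
All clauses hold; P can take either value.

P=1; Q=1; R=0; S=1; T=0; U=1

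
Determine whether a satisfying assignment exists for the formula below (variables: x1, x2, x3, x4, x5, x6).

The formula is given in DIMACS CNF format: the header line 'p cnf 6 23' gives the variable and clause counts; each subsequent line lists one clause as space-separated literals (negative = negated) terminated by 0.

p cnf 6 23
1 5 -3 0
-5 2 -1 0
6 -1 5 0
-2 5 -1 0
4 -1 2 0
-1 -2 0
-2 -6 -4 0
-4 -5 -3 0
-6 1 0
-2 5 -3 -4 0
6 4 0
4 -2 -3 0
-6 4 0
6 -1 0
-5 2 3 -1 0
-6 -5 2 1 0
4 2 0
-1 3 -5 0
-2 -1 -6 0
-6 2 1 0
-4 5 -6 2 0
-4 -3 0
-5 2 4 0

Case x1 = False:
From the singleton clause (¬x6), x6 = False.
From the singleton clause (x4), x4 = True.
From the singleton clause (¬x3), x3 = False.
No clause remains; x2, x5 are free.
A satisfying assignment: x1=False; x2=False; x3=False; x4=True; x5=False; x6=False.

Yes, satisfiable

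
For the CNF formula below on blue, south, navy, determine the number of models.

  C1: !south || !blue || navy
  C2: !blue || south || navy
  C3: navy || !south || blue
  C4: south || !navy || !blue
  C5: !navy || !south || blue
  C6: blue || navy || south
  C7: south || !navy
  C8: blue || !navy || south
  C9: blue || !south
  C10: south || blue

There are 2^3 = 8 truth assignments over (blue, south, navy).
Check each against the 10 clauses (columns in the order blue, south, navy):
  F F F  ✗ fails (blue || navy || south)
  F F T  ✗ fails (south || !navy)
  F T F  ✗ fails (navy || !south || blue)
  F T T  ✗ fails (!navy || !south || blue)
  T F F  ✗ fails (!blue || south || navy)
  T F T  ✗ fails (south || !navy || !blue)
  T T F  ✗ fails (!south || !blue || navy)
  T T T  ✓ satisfies all
1 of the 8 rows is a model.

1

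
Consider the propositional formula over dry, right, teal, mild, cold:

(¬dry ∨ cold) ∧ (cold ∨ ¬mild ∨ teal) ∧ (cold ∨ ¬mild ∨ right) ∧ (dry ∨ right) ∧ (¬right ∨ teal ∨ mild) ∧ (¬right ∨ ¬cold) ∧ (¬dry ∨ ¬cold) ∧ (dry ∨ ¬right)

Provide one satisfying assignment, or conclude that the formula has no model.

Branch on dry: set dry = False.
Unit clause (right) forces right = True.
That conflicts with the unit clause (¬right).
That branch fails; take dry = True instead.
Unit clause (cold) forces cold = True.
That conflicts with the unit clause (¬cold).
Either choice for dry ends in contradiction.

UNSATISFIABLE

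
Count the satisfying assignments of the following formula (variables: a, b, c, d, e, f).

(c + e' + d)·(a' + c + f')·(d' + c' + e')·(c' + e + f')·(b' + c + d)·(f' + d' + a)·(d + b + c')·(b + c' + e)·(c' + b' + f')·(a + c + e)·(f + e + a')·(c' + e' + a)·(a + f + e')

There are 2^6 = 64 truth assignments over (a, b, c, d, e, f).
Split on c. With c = 1, the clauses containing c are satisfied and c' drops from the rest; 3 of the 2^5 = 32 assignments to the other variables satisfy what remains.
With c = 0, by the same count on the reduced clause set, 2 assignments work.
(One model: a=F, b=T, c=T, d=F, e=F, f=F.)
Total: 3 + 2 = 5.

5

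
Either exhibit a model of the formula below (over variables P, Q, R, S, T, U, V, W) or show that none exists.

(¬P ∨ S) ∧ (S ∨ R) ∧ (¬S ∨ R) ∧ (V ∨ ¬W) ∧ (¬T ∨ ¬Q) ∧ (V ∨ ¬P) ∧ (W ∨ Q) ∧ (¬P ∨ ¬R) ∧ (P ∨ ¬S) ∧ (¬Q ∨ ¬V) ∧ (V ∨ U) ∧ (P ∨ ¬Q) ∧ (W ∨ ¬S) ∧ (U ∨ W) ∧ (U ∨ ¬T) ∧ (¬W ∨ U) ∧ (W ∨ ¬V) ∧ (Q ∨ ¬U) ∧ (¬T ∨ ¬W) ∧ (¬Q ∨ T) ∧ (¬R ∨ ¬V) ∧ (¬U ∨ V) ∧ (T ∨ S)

UNSATISFIABLE

Branch on P: set P = False.
(¬S) alone gives S = False.
(R) alone gives R = True.
(¬Q) alone gives Q = False.
(W) alone gives W = True.
(V) alone gives V = True.
But (¬V) is also a unit clause — contradiction.
Undo P and try P = True.
(S) alone gives S = True.
(R) alone gives R = True.
But (¬R) is also a unit clause — contradiction.
Both values of P lead to a conflict.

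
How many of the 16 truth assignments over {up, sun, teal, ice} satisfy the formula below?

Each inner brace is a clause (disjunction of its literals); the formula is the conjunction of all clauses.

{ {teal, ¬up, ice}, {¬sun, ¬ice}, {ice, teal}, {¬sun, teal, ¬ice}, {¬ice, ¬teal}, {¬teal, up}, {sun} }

1

There are 2^4 = 16 truth assignments over (up, sun, teal, ice).
Check each against the 7 clauses (columns in the order up, sun, teal, ice):
  F F F F  ✗ fails (ice ∨ teal)
  F F F T  ✗ fails (sun)
  F F T F  ✗ fails (¬teal ∨ up)
  F F T T  ✗ fails (¬ice ∨ ¬teal)
  F T F F  ✗ fails (ice ∨ teal)
  F T F T  ✗ fails (¬sun ∨ ¬ice)
  F T T F  ✗ fails (¬teal ∨ up)
  F T T T  ✗ fails (¬sun ∨ ¬ice)
  T F F F  ✗ fails (teal ∨ ¬up ∨ ice)
  T F F T  ✗ fails (sun)
  T F T F  ✗ fails (sun)
  T F T T  ✗ fails (¬ice ∨ ¬teal)
  T T F F  ✗ fails (teal ∨ ¬up ∨ ice)
  T T F T  ✗ fails (¬sun ∨ ¬ice)
  T T T F  ✓ satisfies all
  T T T T  ✗ fails (¬sun ∨ ¬ice)
1 of the 16 rows is a model.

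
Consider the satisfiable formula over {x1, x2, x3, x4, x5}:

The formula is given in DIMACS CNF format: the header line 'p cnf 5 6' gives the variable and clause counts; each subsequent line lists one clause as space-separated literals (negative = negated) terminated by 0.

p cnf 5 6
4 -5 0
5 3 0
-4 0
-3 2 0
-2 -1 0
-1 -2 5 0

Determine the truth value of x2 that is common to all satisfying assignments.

Suppose x2 = False.
The clause (¬x4) is unit, so x4 = False.
The clause (¬x5) is unit, so x5 = False.
The clause (x3) is unit, so x3 = True.
Now (¬x3) is unsatisfied and unit — conflict.
So every satisfying assignment has x2 = True.

True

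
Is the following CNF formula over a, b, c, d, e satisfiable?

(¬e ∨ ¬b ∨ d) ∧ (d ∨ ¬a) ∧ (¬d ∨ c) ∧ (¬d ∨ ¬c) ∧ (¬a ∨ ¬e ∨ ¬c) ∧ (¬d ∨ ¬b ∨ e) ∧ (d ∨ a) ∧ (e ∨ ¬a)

Case d = True:
Unit clause (c) forces c = True.
Now (¬c) is unsatisfied and unit — conflict.
That branch fails; take d = False instead.
Unit clause (¬a) forces a = False.
Now (a) is unsatisfied and unit — conflict.
Both values of d lead to a conflict.
No assignment satisfies every clause.

No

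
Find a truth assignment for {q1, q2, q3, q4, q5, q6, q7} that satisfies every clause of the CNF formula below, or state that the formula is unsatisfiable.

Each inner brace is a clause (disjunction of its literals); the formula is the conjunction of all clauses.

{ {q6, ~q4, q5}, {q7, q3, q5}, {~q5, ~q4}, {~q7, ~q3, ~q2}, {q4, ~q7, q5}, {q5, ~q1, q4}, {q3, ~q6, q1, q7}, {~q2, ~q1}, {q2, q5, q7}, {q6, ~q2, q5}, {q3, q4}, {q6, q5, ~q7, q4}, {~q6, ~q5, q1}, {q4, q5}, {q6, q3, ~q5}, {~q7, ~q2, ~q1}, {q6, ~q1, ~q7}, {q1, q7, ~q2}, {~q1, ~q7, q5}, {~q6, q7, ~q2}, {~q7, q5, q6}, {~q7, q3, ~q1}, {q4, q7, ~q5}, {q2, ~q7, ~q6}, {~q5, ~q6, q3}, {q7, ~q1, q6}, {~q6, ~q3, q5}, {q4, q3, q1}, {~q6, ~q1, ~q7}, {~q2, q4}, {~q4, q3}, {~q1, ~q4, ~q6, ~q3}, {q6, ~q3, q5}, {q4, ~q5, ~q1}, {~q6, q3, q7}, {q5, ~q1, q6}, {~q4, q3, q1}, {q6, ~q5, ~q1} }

q1=0,  q2=0,  q3=1,  q4=0,  q5=1,  q6=0,  q7=1

Suppose q5 = 1.
(~q4) alone gives q4 = 0.
(q3) alone gives q3 = 1.
(q7) alone gives q7 = 1.
(~q2) alone gives q2 = 0.
(~q6) alone gives q6 = 0.
(~q1) alone gives q1 = 0.
This assignment satisfies each clause.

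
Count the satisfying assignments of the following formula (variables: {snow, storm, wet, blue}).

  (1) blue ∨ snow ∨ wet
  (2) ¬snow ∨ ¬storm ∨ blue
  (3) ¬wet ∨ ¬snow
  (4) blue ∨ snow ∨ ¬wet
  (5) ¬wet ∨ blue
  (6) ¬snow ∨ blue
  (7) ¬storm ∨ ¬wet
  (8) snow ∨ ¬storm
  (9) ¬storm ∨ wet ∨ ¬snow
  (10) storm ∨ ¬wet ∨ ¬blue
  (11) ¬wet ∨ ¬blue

2

There are 2^4 = 16 truth assignments over (snow, storm, wet, blue).
Check each against the 11 clauses (columns in the order snow, storm, wet, blue):
  F F F F  ✗ fails (blue ∨ snow ∨ wet)
  F F F T  ✓ satisfies all
  F F T F  ✗ fails (blue ∨ snow ∨ ¬wet)
  F F T T  ✗ fails (storm ∨ ¬wet ∨ ¬blue)
  F T F F  ✗ fails (blue ∨ snow ∨ wet)
  F T F T  ✗ fails (snow ∨ ¬storm)
  F T T F  ✗ fails (blue ∨ snow ∨ ¬wet)
  F T T T  ✗ fails (¬storm ∨ ¬wet)
  T F F F  ✗ fails (¬snow ∨ blue)
  T F F T  ✓ satisfies all
  T F T F  ✗ fails (¬wet ∨ ¬snow)
  T F T T  ✗ fails (¬wet ∨ ¬snow)
  T T F F  ✗ fails (¬snow ∨ ¬storm ∨ blue)
  T T F T  ✗ fails (¬storm ∨ wet ∨ ¬snow)
  T T T F  ✗ fails (¬snow ∨ ¬storm ∨ blue)
  T T T T  ✗ fails (¬wet ∨ ¬snow)
2 of the 16 rows are models.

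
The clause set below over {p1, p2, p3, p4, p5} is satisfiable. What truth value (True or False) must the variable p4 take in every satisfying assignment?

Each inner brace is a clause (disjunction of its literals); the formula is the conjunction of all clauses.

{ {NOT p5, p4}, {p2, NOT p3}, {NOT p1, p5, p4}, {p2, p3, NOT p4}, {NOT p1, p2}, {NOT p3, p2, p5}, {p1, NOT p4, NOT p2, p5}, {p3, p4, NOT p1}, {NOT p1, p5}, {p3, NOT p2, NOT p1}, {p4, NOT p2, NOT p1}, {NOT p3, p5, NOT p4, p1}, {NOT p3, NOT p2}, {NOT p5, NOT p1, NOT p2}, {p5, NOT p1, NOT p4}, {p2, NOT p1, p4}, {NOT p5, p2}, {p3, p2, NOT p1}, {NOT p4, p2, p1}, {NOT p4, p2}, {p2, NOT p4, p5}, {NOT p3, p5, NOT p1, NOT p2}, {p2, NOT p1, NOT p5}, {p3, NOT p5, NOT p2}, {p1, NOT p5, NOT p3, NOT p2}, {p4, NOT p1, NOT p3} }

False

Suppose p4 = true.
The clause (p2) is unit, so p2 = true.
The clause (NOT p3) is unit, so p3 = false.
The clause (NOT p1) is unit, so p1 = false.
The clause (p5) is unit, so p5 = true.
Now (NOT p5) is unsatisfied and unit — conflict.
So every satisfying assignment has p4 = False.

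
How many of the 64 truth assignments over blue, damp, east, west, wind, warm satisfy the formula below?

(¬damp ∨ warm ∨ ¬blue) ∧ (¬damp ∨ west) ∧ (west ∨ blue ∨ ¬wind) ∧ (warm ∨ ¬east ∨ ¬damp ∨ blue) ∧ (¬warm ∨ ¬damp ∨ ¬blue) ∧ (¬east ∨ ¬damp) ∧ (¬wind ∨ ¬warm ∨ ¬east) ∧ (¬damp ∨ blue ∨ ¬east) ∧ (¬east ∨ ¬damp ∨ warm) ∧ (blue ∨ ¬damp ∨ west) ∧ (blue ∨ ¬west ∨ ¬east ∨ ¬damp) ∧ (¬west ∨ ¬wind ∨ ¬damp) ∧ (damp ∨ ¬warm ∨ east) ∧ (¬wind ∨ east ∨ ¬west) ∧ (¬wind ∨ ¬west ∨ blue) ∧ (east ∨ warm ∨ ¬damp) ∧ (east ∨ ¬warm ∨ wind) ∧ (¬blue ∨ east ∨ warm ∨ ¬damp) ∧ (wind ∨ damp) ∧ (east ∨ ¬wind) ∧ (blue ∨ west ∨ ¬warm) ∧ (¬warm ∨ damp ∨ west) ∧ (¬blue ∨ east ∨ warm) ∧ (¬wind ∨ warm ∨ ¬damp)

2

There are 2^6 = 64 truth assignments over (blue, damp, east, west, wind, warm).
Split on east. With east = True, the clauses containing east are satisfied and ¬east drops from the rest; 2 of the 2^5 = 32 assignments to the other variables satisfy what remains.
With east = False, by the same count on the reduced clause set, 0 assignments work.
(One model: blue=T, damp=F, east=T, west=F, wind=T, warm=F.)
Total: 2 + 0 = 2.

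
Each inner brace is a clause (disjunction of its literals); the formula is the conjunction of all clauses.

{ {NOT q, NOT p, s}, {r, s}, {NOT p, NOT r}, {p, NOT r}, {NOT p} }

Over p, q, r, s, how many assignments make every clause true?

There are 2^4 = 16 truth assignments over (p, q, r, s).
Check each against the 5 clauses (columns in the order p, q, r, s):
  F F F F  ✗ fails (r OR s)
  F F F T  ✓ satisfies all
  F F T F  ✗ fails (p OR NOT r)
  F F T T  ✗ fails (p OR NOT r)
  F T F F  ✗ fails (r OR s)
  F T F T  ✓ satisfies all
  F T T F  ✗ fails (p OR NOT r)
  F T T T  ✗ fails (p OR NOT r)
  T F F F  ✗ fails (r OR s)
  T F F T  ✗ fails (NOT p)
  T F T F  ✗ fails (NOT p OR NOT r)
  T F T T  ✗ fails (NOT p OR NOT r)
  T T F F  ✗ fails (NOT q OR NOT p OR s)
  T T F T  ✗ fails (NOT p)
  T T T F  ✗ fails (NOT q OR NOT p OR s)
  T T T T  ✗ fails (NOT p OR NOT r)
2 of the 16 rows are models.

2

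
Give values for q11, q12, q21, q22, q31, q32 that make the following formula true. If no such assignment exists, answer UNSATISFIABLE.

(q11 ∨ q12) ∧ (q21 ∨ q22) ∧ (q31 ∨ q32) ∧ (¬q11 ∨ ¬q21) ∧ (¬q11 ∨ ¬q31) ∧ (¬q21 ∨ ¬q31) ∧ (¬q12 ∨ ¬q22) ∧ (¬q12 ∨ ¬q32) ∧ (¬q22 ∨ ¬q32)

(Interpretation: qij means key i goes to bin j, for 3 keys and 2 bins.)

UNSATISFIABLE

Branch on q11: set q11 = True.
Unit clause (¬q21) forces q21 = False.
Unit clause (q22) forces q22 = True.
Unit clause (¬q31) forces q31 = False.
Unit clause (q32) forces q32 = True.
But (¬q32) is also a unit clause — contradiction.
Undo q11 and try q11 = False.
Unit clause (q12) forces q12 = True.
Unit clause (¬q22) forces q22 = False.
Unit clause (q21) forces q21 = True.
Unit clause (¬q31) forces q31 = False.
Unit clause (q32) forces q32 = True.
But (¬q32) is also a unit clause — contradiction.
Neither q11 = True nor q11 = False works.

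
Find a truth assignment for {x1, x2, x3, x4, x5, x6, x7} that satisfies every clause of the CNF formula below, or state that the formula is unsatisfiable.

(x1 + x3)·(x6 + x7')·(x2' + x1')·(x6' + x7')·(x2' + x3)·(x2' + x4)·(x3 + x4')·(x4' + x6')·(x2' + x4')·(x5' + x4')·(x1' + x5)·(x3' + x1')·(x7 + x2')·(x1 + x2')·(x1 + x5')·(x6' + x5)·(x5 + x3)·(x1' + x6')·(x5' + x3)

Branch on x1: set x1 = 0.
(x3) alone gives x3 = 1.
(x2') alone gives x2 = 0.
(x5') alone gives x5 = 0.
(x6') alone gives x6 = 0.
(x7') alone gives x7 = 0.
No clause remains; x4 is free.

x1: 0; x2: 0; x3: 1; x4: 0; x5: 0; x6: 0; x7: 0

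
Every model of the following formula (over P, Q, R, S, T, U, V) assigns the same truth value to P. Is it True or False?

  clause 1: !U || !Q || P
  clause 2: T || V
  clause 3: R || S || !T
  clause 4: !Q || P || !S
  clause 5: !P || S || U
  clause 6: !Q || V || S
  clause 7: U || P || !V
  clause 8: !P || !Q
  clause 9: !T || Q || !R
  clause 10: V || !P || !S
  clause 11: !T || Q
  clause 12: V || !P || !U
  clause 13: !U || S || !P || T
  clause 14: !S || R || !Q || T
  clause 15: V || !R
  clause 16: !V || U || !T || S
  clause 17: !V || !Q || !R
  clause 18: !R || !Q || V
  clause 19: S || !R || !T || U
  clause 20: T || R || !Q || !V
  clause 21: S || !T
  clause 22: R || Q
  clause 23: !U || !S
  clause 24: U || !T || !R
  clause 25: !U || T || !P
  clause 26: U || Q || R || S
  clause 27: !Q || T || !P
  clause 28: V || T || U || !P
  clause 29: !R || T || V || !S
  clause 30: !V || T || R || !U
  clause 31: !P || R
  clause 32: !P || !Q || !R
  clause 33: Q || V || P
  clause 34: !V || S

True

Suppose P = false.
Try U = false.
(!V) alone gives V = false.
(T) alone gives T = true.
(Q) alone gives Q = true.
(!S) alone gives S = false.
Now (S) is unsatisfied and unit — conflict.
So U must be the other value — set U = true.
(!Q) alone gives Q = false.
(!T) alone gives T = false.
(V) alone gives V = true.
(R) alone gives R = true.
(!S) alone gives S = false.
Now (S) is unsatisfied and unit — conflict.
Either choice for U ends in contradiction.
So every satisfying assignment has P = True.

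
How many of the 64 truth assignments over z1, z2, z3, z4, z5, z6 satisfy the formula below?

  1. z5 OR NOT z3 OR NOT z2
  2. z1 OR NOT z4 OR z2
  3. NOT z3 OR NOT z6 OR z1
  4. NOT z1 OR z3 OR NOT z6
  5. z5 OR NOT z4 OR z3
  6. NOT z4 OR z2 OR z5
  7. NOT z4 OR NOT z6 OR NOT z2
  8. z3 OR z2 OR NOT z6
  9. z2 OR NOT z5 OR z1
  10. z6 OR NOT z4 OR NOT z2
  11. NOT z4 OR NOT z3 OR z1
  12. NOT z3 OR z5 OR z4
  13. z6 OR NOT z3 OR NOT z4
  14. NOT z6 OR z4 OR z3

14

There are 2^6 = 64 truth assignments over (z1, z2, z3, z4, z5, z6).
Split on z2. With z2 = true, the clauses containing z2 are satisfied and NOT z2 drops from the rest; 7 of the 2^5 = 32 assignments to the other variables satisfy what remains.
With z2 = false, by the same count on the reduced clause set, 7 assignments work.
Total: 7 + 7 = 14.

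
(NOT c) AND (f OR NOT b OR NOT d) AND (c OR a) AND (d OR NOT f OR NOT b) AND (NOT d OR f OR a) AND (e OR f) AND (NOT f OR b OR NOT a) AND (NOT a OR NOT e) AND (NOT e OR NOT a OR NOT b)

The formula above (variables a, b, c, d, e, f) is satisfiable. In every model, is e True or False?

False

Suppose e = true.
Unit clause (NOT c) forces c = false.
Unit clause (a) forces a = true.
Now (NOT a) is unsatisfied and unit — conflict.
So every satisfying assignment has e = False.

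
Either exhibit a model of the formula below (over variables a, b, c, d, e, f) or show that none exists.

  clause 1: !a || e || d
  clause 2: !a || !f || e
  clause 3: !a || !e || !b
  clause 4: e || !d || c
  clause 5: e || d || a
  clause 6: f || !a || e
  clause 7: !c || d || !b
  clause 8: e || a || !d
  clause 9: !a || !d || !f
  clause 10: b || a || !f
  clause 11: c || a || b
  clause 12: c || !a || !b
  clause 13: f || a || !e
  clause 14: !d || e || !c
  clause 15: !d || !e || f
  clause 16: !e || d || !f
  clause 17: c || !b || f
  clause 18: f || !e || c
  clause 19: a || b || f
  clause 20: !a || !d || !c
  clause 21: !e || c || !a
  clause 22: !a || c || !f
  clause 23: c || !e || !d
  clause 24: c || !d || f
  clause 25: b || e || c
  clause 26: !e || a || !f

a=true, b=false, c=true, d=false, e=true, f=false

Try a = true.
Try e = true.
The clause (!b) is unit, so b = false.
The clause (c) is unit, so c = true.
The clause (!d) is unit, so d = false.
The clause (!f) is unit, so f = false.
All clauses are satisfied.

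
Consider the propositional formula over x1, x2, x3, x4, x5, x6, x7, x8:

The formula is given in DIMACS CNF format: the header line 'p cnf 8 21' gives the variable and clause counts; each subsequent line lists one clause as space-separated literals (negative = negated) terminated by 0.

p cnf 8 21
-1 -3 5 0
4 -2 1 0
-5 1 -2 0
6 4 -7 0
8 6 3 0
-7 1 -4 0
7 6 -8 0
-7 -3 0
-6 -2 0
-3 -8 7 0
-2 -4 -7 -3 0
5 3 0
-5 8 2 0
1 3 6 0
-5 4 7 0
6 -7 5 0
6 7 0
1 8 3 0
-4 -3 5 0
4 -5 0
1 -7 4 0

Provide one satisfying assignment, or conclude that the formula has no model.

x1: False,  x2: False,  x3: True,  x4: False,  x5: False,  x6: True,  x7: False,  x8: False

Try x7 = False.
The clause (x6) is unit, so x6 = True.
The clause (¬x2) is unit, so x2 = False.
Try x3 = True.
The clause (¬x8) is unit, so x8 = False.
The clause (¬x5) is unit, so x5 = False.
The clause (¬x1) is unit, so x1 = False.
The clause (¬x4) is unit, so x4 = False.
Every clause now holds.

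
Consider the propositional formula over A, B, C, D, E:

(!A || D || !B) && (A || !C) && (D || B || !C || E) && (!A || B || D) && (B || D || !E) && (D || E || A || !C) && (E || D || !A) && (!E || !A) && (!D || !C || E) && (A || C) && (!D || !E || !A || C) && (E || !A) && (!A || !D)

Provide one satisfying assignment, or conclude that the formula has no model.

UNSATISFIABLE

Suppose A = true.
(!E) alone gives E = false.
But (E) is also a unit clause — contradiction.
Undo A and try A = false.
(!C) alone gives C = false.
But (C) is also a unit clause — contradiction.
Neither A = true nor A = false works.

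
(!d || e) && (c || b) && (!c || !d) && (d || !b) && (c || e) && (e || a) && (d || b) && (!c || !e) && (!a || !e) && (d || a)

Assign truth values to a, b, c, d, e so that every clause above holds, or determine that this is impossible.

Try d = true.
From the singleton clause (e), e = true.
From the singleton clause (!c), c = false.
From the singleton clause (b), b = true.
From the singleton clause (!a), a = false.
Every clause now holds.

a=false, b=true, c=false, d=true, e=true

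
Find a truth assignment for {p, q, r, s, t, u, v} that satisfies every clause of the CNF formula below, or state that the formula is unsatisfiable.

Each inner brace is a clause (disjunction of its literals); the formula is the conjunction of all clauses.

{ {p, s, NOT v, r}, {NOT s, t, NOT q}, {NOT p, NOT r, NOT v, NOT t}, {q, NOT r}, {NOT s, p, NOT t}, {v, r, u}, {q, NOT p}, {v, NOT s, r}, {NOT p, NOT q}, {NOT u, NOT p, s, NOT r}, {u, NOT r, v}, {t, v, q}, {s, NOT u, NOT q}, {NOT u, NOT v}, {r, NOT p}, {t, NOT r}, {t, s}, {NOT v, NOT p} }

p: false, q: false, r: false, s: true, t: false, u: false, v: true

Try q = false.
From the singleton clause (NOT r), r = false.
From the singleton clause (NOT p), p = false.
Try s = true.
From the singleton clause (NOT t), t = false.
From the singleton clause (v), v = true.
From the singleton clause (NOT u), u = false.
All clauses are satisfied.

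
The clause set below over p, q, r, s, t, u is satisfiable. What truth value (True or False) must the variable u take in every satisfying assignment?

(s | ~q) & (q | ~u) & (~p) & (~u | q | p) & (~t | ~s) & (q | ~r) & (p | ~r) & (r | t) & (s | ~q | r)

False

Suppose u = 1.
The clause (q) is unit, so q = 1.
The clause (s) is unit, so s = 1.
The clause (~p) is unit, so p = 0.
The clause (~t) is unit, so t = 0.
The clause (~r) is unit, so r = 0.
That conflicts with the unit clause (r).
So every satisfying assignment has u = False.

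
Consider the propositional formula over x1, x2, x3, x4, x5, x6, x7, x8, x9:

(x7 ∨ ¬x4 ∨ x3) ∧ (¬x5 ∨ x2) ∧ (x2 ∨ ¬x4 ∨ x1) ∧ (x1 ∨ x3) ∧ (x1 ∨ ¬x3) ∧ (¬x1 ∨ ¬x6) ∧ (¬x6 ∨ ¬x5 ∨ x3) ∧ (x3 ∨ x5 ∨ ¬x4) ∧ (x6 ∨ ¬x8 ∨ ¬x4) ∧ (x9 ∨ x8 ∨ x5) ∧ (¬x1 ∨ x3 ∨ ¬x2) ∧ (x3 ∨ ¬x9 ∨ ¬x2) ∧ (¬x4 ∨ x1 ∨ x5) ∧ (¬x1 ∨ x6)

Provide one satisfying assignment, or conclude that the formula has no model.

Try x5 = False.
Try x1 = True.
Unit clause (¬x6) forces x6 = False.
Now (x6) is unsatisfied and unit — conflict.
Backtrack on x1: now try x1 = False.
Unit clause (x3) forces x3 = True.
Now (¬x3) is unsatisfied and unit — conflict.
Either choice for x1 ends in contradiction.
Backtrack on x5: now try x5 = True.
Unit clause (x2) forces x2 = True.
Try x1 = True.
Unit clause (¬x6) forces x6 = False.
Now (x6) is unsatisfied and unit — conflict.
Backtrack on x1: now try x1 = False.
Unit clause (x3) forces x3 = True.
Now (¬x3) is unsatisfied and unit — conflict.
Either choice for x1 ends in contradiction.
Either choice for x5 ends in contradiction.

UNSATISFIABLE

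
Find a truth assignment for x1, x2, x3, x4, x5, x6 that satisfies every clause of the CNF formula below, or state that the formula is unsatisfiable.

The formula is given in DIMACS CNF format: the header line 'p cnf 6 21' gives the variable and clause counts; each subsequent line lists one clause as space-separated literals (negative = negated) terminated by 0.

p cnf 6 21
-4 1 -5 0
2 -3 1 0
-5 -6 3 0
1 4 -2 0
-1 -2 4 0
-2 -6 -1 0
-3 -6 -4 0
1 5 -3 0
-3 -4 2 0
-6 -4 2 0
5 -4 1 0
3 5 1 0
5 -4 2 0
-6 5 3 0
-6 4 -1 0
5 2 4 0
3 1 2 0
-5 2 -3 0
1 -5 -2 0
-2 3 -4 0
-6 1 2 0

Case x4 = True:
Case x1 = True:
Case x2 = True:
Unit clause (¬x6) forces x6 = False.
Unit clause (x3) forces x3 = True.
Every clause is now satisfied; x5 is unconstrained.

x1=True; x2=True; x3=True; x4=True; x5=True; x6=False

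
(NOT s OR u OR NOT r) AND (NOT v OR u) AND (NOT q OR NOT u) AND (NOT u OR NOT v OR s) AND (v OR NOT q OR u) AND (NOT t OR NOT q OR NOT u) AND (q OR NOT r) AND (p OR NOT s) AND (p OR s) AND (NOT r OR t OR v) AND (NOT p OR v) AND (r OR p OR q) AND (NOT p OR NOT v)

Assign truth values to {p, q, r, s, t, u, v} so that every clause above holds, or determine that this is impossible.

Branch on v: set v = false.
From the singleton clause (NOT p), p = false.
From the singleton clause (NOT s), s = false.
That conflicts with the unit clause (s).
Undo v and try v = true.
From the singleton clause (u), u = true.
From the singleton clause (NOT q), q = false.
From the singleton clause (s), s = true.
From the singleton clause (NOT r), r = false.
From the singleton clause (p), p = true.
That conflicts with the unit clause (NOT p).
Neither v = true nor v = false works.

UNSATISFIABLE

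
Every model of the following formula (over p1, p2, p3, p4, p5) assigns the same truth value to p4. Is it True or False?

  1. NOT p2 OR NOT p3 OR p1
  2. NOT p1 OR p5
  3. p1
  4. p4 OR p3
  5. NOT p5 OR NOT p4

Suppose p4 = true.
Unit clause (p1) forces p1 = true.
Unit clause (p5) forces p5 = true.
That conflicts with the unit clause (NOT p5).
So every satisfying assignment has p4 = False.

False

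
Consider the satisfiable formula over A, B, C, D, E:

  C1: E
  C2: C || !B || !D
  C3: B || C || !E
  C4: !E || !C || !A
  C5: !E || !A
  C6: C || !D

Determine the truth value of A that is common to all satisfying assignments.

False

Suppose A = true.
Unit clause (E) forces E = true.
That conflicts with the unit clause (!E).
So every satisfying assignment has A = False.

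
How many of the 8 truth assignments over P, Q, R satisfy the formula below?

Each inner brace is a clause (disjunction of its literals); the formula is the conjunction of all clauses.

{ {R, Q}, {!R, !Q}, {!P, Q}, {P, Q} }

There are 2^3 = 8 truth assignments over (P, Q, R).
Check each against the 4 clauses (columns in the order P, Q, R):
  F F F  ✗ fails (R || Q)
  F F T  ✗ fails (P || Q)
  F T F  ✓ satisfies all
  F T T  ✗ fails (!R || !Q)
  T F F  ✗ fails (R || Q)
  T F T  ✗ fails (!P || Q)
  T T F  ✓ satisfies all
  T T T  ✗ fails (!R || !Q)
2 of the 8 rows are models.

2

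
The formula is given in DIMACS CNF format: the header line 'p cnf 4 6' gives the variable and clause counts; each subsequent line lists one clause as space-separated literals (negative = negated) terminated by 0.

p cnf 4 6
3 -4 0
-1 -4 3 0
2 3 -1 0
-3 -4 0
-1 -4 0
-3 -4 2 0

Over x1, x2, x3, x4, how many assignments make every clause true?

There are 2^4 = 16 truth assignments over (x1, x2, x3, x4).
Split on x3. With x3 = True, the clauses containing x3 are satisfied and ¬x3 drops from the rest; 4 of the 2^3 = 8 assignments to the other variables satisfy what remains.
With x3 = False, by the same count on the reduced clause set, 3 assignments work.
(One model: x1=F, x2=F, x3=F, x4=F.)
Total: 4 + 3 = 7.

7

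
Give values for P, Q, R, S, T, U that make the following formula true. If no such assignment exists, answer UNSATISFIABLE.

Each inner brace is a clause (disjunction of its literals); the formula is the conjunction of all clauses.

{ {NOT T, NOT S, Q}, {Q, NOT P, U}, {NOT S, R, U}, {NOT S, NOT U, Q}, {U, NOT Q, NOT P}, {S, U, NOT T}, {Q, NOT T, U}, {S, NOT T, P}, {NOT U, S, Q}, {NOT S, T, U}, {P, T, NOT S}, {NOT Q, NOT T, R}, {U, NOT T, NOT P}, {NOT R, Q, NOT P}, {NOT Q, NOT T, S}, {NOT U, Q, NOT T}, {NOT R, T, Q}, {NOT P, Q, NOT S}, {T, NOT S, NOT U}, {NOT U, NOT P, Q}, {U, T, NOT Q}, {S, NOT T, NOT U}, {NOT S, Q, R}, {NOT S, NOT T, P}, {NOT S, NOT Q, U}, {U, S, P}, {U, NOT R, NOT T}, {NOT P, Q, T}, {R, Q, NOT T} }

Branch on T: set T = false.
Branch on S: set S = false.
Branch on U: set U = true.
From the singleton clause (Q), Q = true.
Every clause is now satisfied; P, R are unconstrained.

P ↦ false, Q ↦ true, R ↦ true, S ↦ false, T ↦ false, U ↦ true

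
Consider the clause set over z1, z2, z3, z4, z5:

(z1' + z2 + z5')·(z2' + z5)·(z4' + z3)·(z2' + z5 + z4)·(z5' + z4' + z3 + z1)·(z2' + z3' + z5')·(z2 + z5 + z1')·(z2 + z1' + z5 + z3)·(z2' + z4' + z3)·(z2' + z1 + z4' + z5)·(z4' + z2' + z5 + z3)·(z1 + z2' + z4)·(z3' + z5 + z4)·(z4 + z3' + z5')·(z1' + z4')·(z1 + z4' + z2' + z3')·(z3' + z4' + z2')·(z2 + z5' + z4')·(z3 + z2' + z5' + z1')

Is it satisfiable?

Yes, satisfiable

Try z2 = 0.
Try z1 = 0.
Try z4 = 1.
(z3) alone gives z3 = 1.
(z5') alone gives z5 = 0.
All clauses are satisfied.
A satisfying assignment: z1 ↦ 0, z2 ↦ 0, z3 ↦ 1, z4 ↦ 1, z5 ↦ 0.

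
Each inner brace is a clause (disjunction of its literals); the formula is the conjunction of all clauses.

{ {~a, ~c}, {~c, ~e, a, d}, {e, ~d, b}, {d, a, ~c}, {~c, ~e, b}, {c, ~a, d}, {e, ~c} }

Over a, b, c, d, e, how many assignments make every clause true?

There are 2^5 = 32 truth assignments over (a, b, c, d, e).
Split on a. With a = 1, the clauses containing a are satisfied and ~a drops from the rest; 3 of the 2^4 = 16 assignments to the other variables satisfy what remains.
With a = 0, by the same count on the reduced clause set, 8 assignments work.
Total: 3 + 8 = 11.

11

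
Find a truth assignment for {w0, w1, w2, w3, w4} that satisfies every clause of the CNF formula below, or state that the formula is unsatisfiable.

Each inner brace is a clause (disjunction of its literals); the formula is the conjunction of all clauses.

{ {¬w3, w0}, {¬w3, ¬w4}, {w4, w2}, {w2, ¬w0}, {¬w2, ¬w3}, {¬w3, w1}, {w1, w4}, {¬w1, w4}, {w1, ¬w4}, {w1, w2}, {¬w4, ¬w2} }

Branch on w3: set w3 = False.
Branch on w4: set w4 = True.
(w1) alone gives w1 = True.
(¬w2) alone gives w2 = False.
(¬w0) alone gives w0 = False.
This assignment satisfies each clause.

w0=False, w1=True, w2=False, w3=False, w4=True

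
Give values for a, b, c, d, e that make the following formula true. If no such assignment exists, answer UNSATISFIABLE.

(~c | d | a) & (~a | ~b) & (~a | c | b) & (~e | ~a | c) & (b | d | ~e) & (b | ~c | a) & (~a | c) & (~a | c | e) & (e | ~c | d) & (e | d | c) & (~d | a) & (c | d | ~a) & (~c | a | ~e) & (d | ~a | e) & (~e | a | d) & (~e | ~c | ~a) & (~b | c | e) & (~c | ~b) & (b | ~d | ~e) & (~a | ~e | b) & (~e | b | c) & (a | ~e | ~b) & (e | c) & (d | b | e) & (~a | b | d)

a: 1,  b: 0,  c: 1,  d: 1,  e: 0

Branch on a: set a = 1.
From the singleton clause (~b), b = 0.
From the singleton clause (c), c = 1.
From the singleton clause (~e), e = 0.
From the singleton clause (d), d = 1.
This assignment satisfies each clause.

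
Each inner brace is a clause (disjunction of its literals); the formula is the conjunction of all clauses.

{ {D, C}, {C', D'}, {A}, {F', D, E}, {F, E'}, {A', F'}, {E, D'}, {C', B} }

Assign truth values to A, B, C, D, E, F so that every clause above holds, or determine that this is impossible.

(A) alone gives A = 1.
(F') alone gives F = 0.
(E') alone gives E = 0.
(D') alone gives D = 0.
(C) alone gives C = 1.
(B) alone gives B = 1.
All clauses are satisfied.

A=1, B=1, C=1, D=0, E=0, F=0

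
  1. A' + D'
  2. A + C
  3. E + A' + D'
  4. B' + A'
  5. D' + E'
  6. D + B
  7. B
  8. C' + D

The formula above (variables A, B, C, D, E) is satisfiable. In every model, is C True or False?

Suppose C = 0.
(A) alone gives A = 1.
(D') alone gives D = 0.
(B') alone gives B = 0.
But (B) is also a unit clause — contradiction.
So every satisfying assignment has C = True.

True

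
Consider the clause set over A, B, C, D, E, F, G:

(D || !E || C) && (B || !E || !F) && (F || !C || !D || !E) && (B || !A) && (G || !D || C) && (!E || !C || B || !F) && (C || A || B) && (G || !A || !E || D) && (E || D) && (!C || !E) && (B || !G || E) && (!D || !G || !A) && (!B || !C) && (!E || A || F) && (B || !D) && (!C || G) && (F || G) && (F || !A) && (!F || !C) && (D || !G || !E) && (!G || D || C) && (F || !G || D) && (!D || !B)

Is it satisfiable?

Unsatisfiable

Case B = true:
The clause (!C) is unit, so C = false.
The clause (!D) is unit, so D = false.
The clause (!E) is unit, so E = false.
But (E) is also a unit clause — contradiction.
That branch fails; take B = false instead.
The clause (!A) is unit, so A = false.
The clause (C) is unit, so C = true.
The clause (!E) is unit, so E = false.
The clause (D) is unit, so D = true.
But (!D) is also a unit clause — contradiction.
Neither B = true nor B = false works.
No assignment satisfies every clause.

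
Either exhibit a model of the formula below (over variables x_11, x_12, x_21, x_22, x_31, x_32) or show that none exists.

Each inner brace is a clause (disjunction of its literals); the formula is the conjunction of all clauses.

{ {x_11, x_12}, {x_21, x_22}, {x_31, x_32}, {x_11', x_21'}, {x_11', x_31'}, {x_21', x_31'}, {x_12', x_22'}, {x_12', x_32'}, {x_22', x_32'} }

UNSATISFIABLE

Branch on x_11: set x_11 = 1.
Unit clause (x_21') forces x_21 = 0.
Unit clause (x_22) forces x_22 = 1.
Unit clause (x_31') forces x_31 = 0.
Unit clause (x_32) forces x_32 = 1.
But (x_32') is also a unit clause — contradiction.
So x_11 must be the other value — set x_11 = 0.
Unit clause (x_12) forces x_12 = 1.
Unit clause (x_22') forces x_22 = 0.
Unit clause (x_21) forces x_21 = 1.
Unit clause (x_31') forces x_31 = 0.
Unit clause (x_32) forces x_32 = 1.
But (x_32') is also a unit clause — contradiction.
Both values of x_11 lead to a conflict.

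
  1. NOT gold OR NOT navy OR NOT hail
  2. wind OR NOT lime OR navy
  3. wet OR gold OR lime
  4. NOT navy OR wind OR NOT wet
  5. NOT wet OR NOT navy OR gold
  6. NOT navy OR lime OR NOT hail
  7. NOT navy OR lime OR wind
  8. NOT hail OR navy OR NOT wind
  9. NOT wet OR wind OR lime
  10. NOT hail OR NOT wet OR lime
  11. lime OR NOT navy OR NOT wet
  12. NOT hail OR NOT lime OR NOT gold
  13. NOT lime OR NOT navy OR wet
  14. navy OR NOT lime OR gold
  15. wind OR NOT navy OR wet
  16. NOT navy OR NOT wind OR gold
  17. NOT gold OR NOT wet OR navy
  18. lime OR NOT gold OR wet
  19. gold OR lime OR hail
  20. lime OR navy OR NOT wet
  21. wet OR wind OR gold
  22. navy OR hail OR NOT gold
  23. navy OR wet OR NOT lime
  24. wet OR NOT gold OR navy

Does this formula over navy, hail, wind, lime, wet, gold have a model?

Yes

Case gold = true:
Case navy = true:
From the singleton clause (NOT hail), hail = false.
Case wind = true:
Case lime = true:
From the singleton clause (wet), wet = true.
All clauses are satisfied.
A satisfying assignment: navy ↦ true; hail ↦ false; wind ↦ true; lime ↦ true; wet ↦ true; gold ↦ true.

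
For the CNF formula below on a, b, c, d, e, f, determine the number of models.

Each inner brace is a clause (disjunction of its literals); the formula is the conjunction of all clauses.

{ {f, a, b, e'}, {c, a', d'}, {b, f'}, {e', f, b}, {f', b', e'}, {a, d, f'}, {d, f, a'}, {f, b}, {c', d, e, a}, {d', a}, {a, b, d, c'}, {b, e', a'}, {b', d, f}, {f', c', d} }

4

There are 2^6 = 64 truth assignments over (a, b, c, d, e, f).
Split on b. With b = 1, the clauses containing b are satisfied and b' drops from the rest; 4 of the 2^5 = 32 assignments to the other variables satisfy what remains.
With b = 0, by the same count on the reduced clause set, 0 assignments work.
(One model: a=T, b=T, c=F, d=F, e=F, f=T.)
Total: 4 + 0 = 4.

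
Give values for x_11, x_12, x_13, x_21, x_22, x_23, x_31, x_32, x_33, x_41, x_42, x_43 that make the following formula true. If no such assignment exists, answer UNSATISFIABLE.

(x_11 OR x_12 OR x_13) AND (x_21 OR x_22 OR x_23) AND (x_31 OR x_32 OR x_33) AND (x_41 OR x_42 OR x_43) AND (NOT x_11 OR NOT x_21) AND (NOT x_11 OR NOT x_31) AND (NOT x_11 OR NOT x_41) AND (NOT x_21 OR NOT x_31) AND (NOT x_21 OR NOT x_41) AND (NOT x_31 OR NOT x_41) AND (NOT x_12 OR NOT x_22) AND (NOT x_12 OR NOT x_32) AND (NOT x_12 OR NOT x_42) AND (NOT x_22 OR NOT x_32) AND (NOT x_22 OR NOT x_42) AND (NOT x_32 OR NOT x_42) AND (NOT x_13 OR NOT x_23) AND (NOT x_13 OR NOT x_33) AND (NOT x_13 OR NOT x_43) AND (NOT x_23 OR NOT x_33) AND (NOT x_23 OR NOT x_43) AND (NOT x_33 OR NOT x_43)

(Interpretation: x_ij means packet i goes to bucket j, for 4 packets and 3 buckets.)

Branch on x_11: set x_11 = false.
Branch on x_12: set x_12 = true.
Unit clause (NOT x_22) forces x_22 = false.
Unit clause (NOT x_32) forces x_32 = false.
Unit clause (NOT x_42) forces x_42 = false.
Branch on x_21: set x_21 = true.
Unit clause (NOT x_31) forces x_31 = false.
Unit clause (x_33) forces x_33 = true.
Unit clause (NOT x_41) forces x_41 = false.
Unit clause (x_43) forces x_43 = true.
That conflicts with the unit clause (NOT x_43).
That branch fails; take x_21 = false instead.
Unit clause (x_23) forces x_23 = true.
Unit clause (NOT x_13) forces x_13 = false.
Unit clause (NOT x_33) forces x_33 = false.
Unit clause (x_31) forces x_31 = true.
Unit clause (NOT x_41) forces x_41 = false.
Unit clause (x_43) forces x_43 = true.
That conflicts with the unit clause (NOT x_43).
Both values of x_21 lead to a conflict.
That branch fails; take x_12 = false instead.
Unit clause (x_13) forces x_13 = true.
Unit clause (NOT x_23) forces x_23 = false.
Unit clause (NOT x_33) forces x_33 = false.
Unit clause (NOT x_43) forces x_43 = false.
Branch on x_21: set x_21 = true.
Unit clause (NOT x_31) forces x_31 = false.
Unit clause (x_32) forces x_32 = true.
Unit clause (NOT x_41) forces x_41 = false.
Unit clause (x_42) forces x_42 = true.
That conflicts with the unit clause (NOT x_42).
That branch fails; take x_21 = false instead.
Unit clause (x_22) forces x_22 = true.
Unit clause (NOT x_32) forces x_32 = false.
Unit clause (x_31) forces x_31 = true.
Unit clause (NOT x_41) forces x_41 = false.
Unit clause (x_42) forces x_42 = true.
That conflicts with the unit clause (NOT x_42).
Both values of x_21 lead to a conflict.
Both values of x_12 lead to a conflict.
That branch fails; take x_11 = true instead.
Unit clause (NOT x_21) forces x_21 = false.
Unit clause (NOT x_31) forces x_31 = false.
Unit clause (NOT x_41) forces x_41 = false.
Branch on x_22: set x_22 = true.
Unit clause (NOT x_12) forces x_12 = false.
Unit clause (NOT x_32) forces x_32 = false.
Unit clause (x_33) forces x_33 = true.
Unit clause (NOT x_42) forces x_42 = false.
Unit clause (x_43) forces x_43 = true.
That conflicts with the unit clause (NOT x_43).
That branch fails; take x_22 = false instead.
Unit clause (x_23) forces x_23 = true.
Unit clause (NOT x_13) forces x_13 = false.
Unit clause (NOT x_33) forces x_33 = false.
Unit clause (x_32) forces x_32 = true.
Unit clause (NOT x_12) forces x_12 = false.
Unit clause (NOT x_42) forces x_42 = false.
Unit clause (x_43) forces x_43 = true.
That conflicts with the unit clause (NOT x_43).
Both values of x_22 lead to a conflict.
Both values of x_11 lead to a conflict.

UNSATISFIABLE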